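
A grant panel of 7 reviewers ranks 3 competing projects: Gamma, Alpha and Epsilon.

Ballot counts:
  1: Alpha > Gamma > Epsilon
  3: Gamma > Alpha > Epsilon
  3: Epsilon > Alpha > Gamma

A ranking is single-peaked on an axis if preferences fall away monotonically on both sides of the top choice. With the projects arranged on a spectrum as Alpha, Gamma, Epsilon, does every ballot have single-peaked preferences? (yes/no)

Axis positions: Alpha=1, Gamma=2, Epsilon=3.
Bloc 1 (peak Alpha at position 1): ranking walks positions 1-2-3, expanding outward from the peak — single-peaked.
Bloc 2 (peak Gamma at position 2): ranking walks positions 2-1-3, expanding outward from the peak — single-peaked.
Bloc 3: ranking walks positions 3-1-2; Alpha is ranked above Gamma even though Gamma lies between Alpha and the peak Epsilon on the axis — preferences dip and rise again. Not single-peaked.
Bloc 3 violates single-peakedness, so the profile is not single-peaked on this axis.

no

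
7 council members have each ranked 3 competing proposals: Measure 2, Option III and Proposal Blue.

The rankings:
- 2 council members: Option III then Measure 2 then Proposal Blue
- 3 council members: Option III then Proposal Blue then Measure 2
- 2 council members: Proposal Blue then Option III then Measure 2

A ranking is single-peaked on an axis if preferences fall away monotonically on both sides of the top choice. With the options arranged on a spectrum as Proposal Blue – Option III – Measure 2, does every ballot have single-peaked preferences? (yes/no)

Axis positions: Proposal Blue=1, Option III=2, Measure 2=3.
Bloc 1 (peak Option III at position 2): ranking walks positions 2-3-1, expanding outward from the peak — single-peaked.
Bloc 2 (peak Option III at position 2): ranking walks positions 2-1-3, expanding outward from the peak — single-peaked.
Bloc 3 (peak Proposal Blue at position 1): ranking walks positions 1-2-3, expanding outward from the peak — single-peaked.
Every ranking is single-peaked on this axis.

yes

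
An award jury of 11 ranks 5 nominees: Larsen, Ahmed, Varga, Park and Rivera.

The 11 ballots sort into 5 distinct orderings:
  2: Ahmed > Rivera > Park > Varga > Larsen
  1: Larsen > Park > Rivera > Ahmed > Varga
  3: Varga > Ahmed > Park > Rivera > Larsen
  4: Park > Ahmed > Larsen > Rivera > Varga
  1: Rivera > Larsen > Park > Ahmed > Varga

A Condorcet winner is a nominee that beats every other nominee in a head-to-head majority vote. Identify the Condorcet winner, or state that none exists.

Park

Head-to-head results (11 jurors):
Larsen vs Ahmed: Larsen is ranked higher on 1+1 = 2 ballots, Ahmed on 9. Ahmed wins 9–2.
Larsen vs Varga: Larsen preferred on 1+4+1 = 6 ballots; Larsen wins 6–5.
Larsen vs Park: Larsen preferred on 1+1 = 2 ballots; Park wins 9–2.
Larsen vs Rivera: Larsen preferred on 1+4 = 5 ballots; Rivera wins 6–5.
Ahmed vs Varga: 2+1+4+1 = 8 for Ahmed, 3 for Varga — Ahmed by 8–3.
Ahmed vs Park: 5 to 6, Park.
Ahmed vs Rivera: Ahmed is ranked higher on 2+3+4 = 9 ballots, Rivera on 2. Ahmed wins 9–2.
Varga vs Park: 3 for Varga, 8 for Park — Park by 8–3.
Varga vs Rivera: 3 to 8, Rivera.
Park vs Rivera: Park is ranked higher on 1+3+4 = 8 ballots, Rivera on 3. Park wins 8–3.
Only Park has no losses; Park is the Condorcet winner.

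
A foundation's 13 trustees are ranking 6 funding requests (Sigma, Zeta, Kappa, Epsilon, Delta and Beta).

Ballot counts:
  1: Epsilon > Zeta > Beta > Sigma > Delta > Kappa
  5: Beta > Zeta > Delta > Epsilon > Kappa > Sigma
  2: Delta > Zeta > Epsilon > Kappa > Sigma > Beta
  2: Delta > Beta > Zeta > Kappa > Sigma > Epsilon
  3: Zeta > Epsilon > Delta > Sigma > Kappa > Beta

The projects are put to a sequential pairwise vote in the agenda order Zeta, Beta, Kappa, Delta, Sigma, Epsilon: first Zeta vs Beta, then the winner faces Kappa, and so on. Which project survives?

Round 1: Zeta vs Beta — 6–7, Beta advances.
Round 2: Beta vs Kappa — 8–5, Beta advances.
Round 3: Beta vs Delta — 6–7, Delta advances.
Round 4: Delta vs Sigma — 12–1, Delta advances.
Round 5: Delta vs Epsilon — 9–4, Delta advances.
Delta survives the agenda.

Delta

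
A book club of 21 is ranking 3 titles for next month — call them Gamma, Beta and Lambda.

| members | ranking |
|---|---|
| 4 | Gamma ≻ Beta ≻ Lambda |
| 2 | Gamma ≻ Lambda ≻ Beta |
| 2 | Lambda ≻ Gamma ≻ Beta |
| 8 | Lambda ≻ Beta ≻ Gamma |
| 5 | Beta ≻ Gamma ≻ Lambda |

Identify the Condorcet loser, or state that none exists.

none

Head-to-head results (21 members):
Gamma–Beta: Beta 13–8.
Gamma vs Lambda: Gamma is ranked higher on 4+2+5 = 11 ballots, Lambda on 10. Gamma wins 11–10.
Beta–Lambda: Lambda 12–9.
Every book wins at least one matchup (Gamma beats Lambda; Beta beats Gamma; Lambda beats Beta), so there is no Condorcet loser.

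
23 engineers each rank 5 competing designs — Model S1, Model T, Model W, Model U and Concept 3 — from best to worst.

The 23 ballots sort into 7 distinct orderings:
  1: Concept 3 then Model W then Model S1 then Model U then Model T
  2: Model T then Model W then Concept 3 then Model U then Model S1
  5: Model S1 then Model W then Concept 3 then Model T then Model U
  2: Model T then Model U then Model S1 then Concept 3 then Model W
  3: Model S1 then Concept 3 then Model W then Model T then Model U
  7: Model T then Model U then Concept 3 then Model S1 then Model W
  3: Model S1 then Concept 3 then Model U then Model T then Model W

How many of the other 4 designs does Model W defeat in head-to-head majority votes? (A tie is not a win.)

0

Model W against each rival (23 engineers):
Model W vs Model S1: Model W is ranked higher on 1+2 = 3 ballots, Model S1 on 20. Model S1 wins 20–3.
Model W vs Model T: Model T, 14–9.
Model W vs Model U: 1+2+5+3 = 11 for Model W, 12 for Model U — Model U by 12–11.
Model W–Concept 3: Concept 3 16–7.
Model W beats no one; loses to Model S1, Model T, Model U, Concept 3 — 0 pairwise wins.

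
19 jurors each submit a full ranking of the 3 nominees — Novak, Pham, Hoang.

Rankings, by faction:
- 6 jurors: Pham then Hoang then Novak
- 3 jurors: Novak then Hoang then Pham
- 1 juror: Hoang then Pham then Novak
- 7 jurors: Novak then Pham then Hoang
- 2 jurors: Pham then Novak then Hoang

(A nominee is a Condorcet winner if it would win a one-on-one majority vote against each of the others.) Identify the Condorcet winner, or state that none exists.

Novak

Check each pair by majority over 19 ballots:
Novak vs Pham: 3+7 = 10 for Novak, 9 for Pham — Novak by 10–9.
Novak vs Hoang: Novak preferred on 3+7+2 = 12 ballots; Novak wins 12–7.
Pham vs Hoang: 15 to 4, Pham.
Novak beats each of Pham, Hoang — Novak is the Condorcet winner.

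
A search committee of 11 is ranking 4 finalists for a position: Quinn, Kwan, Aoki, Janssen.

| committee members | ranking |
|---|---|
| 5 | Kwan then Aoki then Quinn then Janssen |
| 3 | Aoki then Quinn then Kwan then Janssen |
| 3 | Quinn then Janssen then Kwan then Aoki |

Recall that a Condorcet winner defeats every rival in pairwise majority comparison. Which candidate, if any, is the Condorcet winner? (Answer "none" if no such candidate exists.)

Head-to-head results (11 committee members):
Quinn vs Kwan: Quinn preferred on 3+3 = 6 ballots; Quinn wins 6–5.
Quinn vs Aoki: 3 to 8, Aoki.
Quinn vs Janssen: Quinn is ranked higher on 5+3+3 = 11 ballots, Janssen on 0. Quinn wins 11–0.
Kwan vs Aoki: 5+3 = 8 for Kwan, 3 for Aoki — Kwan by 8–3.
Kwan vs Janssen: 8 to 3, Kwan.
Aoki vs Janssen: 5+3 = 8 for Aoki, 3 for Janssen — Aoki by 8–3.
Each candidate drops at least one matchup (Quinn loses to Aoki; Kwan loses to Quinn; Aoki loses to Kwan; Janssen loses to Quinn); the cycle Quinn → Kwan → Aoki → Quinn rules out a Condorcet winner.

none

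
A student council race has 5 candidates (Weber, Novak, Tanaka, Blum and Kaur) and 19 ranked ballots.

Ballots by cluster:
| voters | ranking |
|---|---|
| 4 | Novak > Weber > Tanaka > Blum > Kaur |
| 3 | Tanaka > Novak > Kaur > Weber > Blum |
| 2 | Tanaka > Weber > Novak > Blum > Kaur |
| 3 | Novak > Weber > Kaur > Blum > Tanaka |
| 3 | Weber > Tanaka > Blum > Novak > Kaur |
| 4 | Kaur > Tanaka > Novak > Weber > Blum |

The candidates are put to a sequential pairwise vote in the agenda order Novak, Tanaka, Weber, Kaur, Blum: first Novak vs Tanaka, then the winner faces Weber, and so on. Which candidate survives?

Round 1: Novak vs Tanaka — 7–12, Tanaka advances.
Round 2: Tanaka vs Weber — 9–10, Weber advances.
Round 3: Weber vs Kaur — 12–7, Weber advances.
Round 4: Weber vs Blum — 19–0, Weber advances.
The agenda winner is Weber.

Weber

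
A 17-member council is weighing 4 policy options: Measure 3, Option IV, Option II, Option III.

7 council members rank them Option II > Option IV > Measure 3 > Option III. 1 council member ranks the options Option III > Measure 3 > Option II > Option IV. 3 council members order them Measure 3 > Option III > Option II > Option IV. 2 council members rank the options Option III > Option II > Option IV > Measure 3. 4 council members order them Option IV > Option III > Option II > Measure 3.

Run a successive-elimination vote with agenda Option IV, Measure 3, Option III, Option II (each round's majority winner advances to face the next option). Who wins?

Round 1: Option IV vs Measure 3 — 13–4, Option IV advances.
Round 2: Option IV vs Option III — 11–6, Option IV advances.
Round 3: Option IV vs Option II — 4–13, Option II advances.
The agenda winner is Option II.

Option II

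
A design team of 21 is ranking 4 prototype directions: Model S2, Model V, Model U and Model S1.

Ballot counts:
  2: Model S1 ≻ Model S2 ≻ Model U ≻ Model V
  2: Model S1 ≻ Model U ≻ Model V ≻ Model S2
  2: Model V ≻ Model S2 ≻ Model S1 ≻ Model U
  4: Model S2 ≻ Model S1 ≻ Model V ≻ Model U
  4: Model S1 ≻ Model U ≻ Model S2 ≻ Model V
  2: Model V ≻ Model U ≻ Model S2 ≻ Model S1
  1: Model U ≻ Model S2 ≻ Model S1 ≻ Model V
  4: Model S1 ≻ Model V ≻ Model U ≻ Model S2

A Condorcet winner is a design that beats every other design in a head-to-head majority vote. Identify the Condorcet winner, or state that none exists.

Model S1

Check each pair by majority over 21 ballots:
Model S2 vs Model V: Model S2 wins 11–10.
Model S2–Model U: Model U 13–8.
Model S2 vs Model S1: Model S1 wins 12–9.
Model V–Model U: Model V 12–9.
Model V vs Model S1: Model S1, 17–4.
Model U vs Model S1: Model S1, 18–3.
Model S1 wins every pairwise contest, so Model S1 is the Condorcet winner.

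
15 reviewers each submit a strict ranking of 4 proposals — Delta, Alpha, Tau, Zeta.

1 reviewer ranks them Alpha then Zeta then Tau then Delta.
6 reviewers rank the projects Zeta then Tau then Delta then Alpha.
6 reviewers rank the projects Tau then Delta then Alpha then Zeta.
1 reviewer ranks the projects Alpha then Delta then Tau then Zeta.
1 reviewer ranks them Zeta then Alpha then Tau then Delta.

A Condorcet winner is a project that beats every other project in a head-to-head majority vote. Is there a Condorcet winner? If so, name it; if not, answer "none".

Head-to-head results (15 reviewers):
Delta vs Alpha: 6+6 = 12 for Delta, 3 for Alpha — Delta by 12–3.
Delta vs Tau: Delta is ranked higher on 1 ballot, Tau on 14. Tau wins 14–1.
Delta vs Zeta: Delta preferred on 6+1 = 7 ballots; Zeta wins 8–7.
Alpha vs Tau: Alpha is ranked higher on 1+1+1 = 3 ballots, Tau on 12. Tau wins 12–3.
Alpha vs Zeta: 1+6+1 = 8 for Alpha, 7 for Zeta — Alpha by 8–7.
Tau vs Zeta: 6+1 = 7 for Tau, 8 for Zeta — Zeta by 8–7.
Every project loses at least once (Delta loses to Tau; Alpha loses to Delta; Tau loses to Zeta; Zeta loses to Alpha). The majority relation contains the cycle Delta → Alpha → Zeta → Delta, so there is no Condorcet winner.

none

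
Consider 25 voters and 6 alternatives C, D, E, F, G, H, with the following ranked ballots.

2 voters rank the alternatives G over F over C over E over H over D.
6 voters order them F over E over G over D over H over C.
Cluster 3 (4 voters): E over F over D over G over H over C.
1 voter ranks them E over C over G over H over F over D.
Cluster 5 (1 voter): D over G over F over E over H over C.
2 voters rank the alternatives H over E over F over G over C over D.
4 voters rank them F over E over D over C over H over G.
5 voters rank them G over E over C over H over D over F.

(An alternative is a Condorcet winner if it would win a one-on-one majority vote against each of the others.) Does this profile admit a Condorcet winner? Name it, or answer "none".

Head-to-head results (25 voters):
C vs D: C is ranked higher on 2+1+2+5 = 10 ballots, D on 15. D wins 15–10.
C vs E: 2 to 23, E.
C vs F: F, 19–6.
C vs G: C preferred on 1+4 = 5 ballots; G wins 20–5.
C–H: H 13–12.
D–E: E 24–1.
D vs F: 6 to 19, F.
D vs G: 4+1+4 = 9 for D, 16 for G — G by 16–9.
D vs H: 6+4+1+4 = 15 for D, 10 for H — D by 15–10.
E vs F: E is ranked higher on 4+1+2+5 = 12 ballots, F on 13. F wins 13–12.
E–G: E 17–8.
E–H: E 23–2.
F vs G: F wins 16–9.
F vs H: 17 to 8, F.
G vs H: G is ranked higher on 2+6+4+1+1+5 = 19 ballots, H on 6. G wins 19–6.
F beats each of C, D, E, G, H — F is the Condorcet winner.

F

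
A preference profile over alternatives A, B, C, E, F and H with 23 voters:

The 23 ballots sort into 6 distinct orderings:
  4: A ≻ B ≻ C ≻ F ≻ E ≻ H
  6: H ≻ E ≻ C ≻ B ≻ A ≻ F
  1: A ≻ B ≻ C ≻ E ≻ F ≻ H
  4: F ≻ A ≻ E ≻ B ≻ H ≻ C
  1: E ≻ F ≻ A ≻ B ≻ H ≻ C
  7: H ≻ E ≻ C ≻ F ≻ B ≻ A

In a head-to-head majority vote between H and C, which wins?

H

Ballots ranking H above C: 6 + 4 + 1 + 7 = 18.
Ballots ranking C above H: 23 − 18 = 5.
H wins the head-to-head 18–5.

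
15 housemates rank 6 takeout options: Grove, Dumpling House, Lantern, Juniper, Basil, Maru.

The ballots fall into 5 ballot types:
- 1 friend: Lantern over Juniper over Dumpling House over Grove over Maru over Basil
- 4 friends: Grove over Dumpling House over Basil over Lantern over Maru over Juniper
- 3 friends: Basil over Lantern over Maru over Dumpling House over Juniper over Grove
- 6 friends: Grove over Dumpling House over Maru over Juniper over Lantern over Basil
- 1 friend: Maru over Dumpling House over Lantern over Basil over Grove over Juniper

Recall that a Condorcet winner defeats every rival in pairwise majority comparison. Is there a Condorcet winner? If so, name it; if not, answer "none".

Grove

Pairwise majorities:
Grove vs Dumpling House: Grove, 10–5.
Grove vs Lantern: Grove wins 10–5.
Grove vs Juniper: Grove, 11–4.
Grove–Basil: Grove 11–4.
Grove–Maru: Grove 11–4.
Dumpling House–Lantern: Dumpling House 11–4.
Dumpling House vs Juniper: Dumpling House wins 14–1.
Dumpling House vs Basil: Dumpling House, 12–3.
Dumpling House vs Maru: Dumpling House wins 11–4.
Lantern vs Juniper: Lantern, 9–6.
Lantern–Basil: Lantern 8–7.
Lantern–Maru: Lantern 8–7.
Juniper vs Basil: Basil, 8–7.
Juniper–Maru: Maru 14–1.
Basil vs Maru: Maru wins 8–7.
Only Grove has no losses; Grove is the Condorcet winner.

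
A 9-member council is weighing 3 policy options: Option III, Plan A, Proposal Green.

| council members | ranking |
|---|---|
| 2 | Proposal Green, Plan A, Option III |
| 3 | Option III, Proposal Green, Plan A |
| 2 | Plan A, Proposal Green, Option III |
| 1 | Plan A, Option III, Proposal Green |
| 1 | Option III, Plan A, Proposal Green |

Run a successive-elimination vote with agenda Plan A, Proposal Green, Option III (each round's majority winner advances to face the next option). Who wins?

Option III

Round 1: Plan A vs Proposal Green — 4–5, Proposal Green advances.
Round 2: Proposal Green vs Option III — 4–5, Option III advances.
Option III survives the agenda.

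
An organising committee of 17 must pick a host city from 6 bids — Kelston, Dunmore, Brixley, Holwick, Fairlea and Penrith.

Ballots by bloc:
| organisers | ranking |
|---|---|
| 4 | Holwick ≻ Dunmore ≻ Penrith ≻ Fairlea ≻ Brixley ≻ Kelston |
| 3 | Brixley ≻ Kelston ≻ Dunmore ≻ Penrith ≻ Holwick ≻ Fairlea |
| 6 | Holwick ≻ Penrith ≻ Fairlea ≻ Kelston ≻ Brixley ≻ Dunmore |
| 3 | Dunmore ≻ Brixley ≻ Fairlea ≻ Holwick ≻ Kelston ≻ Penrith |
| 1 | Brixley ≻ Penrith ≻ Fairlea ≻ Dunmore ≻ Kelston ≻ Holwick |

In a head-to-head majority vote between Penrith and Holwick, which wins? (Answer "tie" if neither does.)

Holwick

Ballots ranking Penrith above Holwick: 3 + 1 = 4.
Ballots ranking Holwick above Penrith: 17 − 4 = 13.
Holwick wins the head-to-head 13–4.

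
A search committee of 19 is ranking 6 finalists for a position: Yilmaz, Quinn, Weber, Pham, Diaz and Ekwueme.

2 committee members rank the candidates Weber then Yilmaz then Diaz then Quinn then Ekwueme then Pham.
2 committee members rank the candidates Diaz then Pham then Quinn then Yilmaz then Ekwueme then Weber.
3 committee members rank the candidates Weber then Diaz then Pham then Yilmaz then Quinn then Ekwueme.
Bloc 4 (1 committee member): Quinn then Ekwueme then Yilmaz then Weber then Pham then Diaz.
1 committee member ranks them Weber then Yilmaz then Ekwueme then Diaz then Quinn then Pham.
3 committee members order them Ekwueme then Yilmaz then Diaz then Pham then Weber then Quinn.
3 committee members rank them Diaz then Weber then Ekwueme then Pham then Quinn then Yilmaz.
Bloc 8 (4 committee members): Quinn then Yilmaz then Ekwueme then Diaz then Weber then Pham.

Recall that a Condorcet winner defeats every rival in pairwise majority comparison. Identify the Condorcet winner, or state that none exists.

none

Head-to-head results (19 committee members):
Yilmaz vs Quinn: Quinn wins 10–9.
Yilmaz vs Weber: Yilmaz wins 10–9.
Yilmaz vs Pham: Yilmaz wins 11–8.
Yilmaz vs Diaz: Yilmaz wins 11–8.
Yilmaz vs Ekwueme: Yilmaz, 12–7.
Quinn vs Weber: Weber, 12–7.
Quinn vs Pham: Pham wins 11–8.
Quinn vs Diaz: Diaz, 14–5.
Quinn vs Ekwueme: Quinn, 12–7.
Weber vs Pham: Weber, 14–5.
Weber vs Diaz: Diaz wins 12–7.
Weber vs Ekwueme: Ekwueme wins 10–9.
Pham vs Diaz: Diaz wins 18–1.
Pham–Ekwueme: Ekwueme 14–5.
Diaz–Ekwueme: Diaz 10–9.
Every candidate loses at least once (Yilmaz loses to Quinn; Quinn loses to Weber; Weber loses to Yilmaz; Pham loses to Yilmaz; Diaz loses to Yilmaz; Ekwueme loses to Yilmaz). The majority relation contains the cycle Yilmaz → Weber → Quinn → Yilmaz, so there is no Condorcet winner.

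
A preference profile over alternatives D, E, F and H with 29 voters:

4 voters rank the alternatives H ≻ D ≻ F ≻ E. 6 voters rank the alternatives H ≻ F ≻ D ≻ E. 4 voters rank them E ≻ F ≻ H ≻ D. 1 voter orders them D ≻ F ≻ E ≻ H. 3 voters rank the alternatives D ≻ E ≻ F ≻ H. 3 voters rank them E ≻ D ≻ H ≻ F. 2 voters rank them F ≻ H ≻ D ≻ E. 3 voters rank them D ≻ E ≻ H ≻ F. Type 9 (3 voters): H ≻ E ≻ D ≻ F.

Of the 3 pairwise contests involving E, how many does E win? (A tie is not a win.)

E against each rival (29 voters):
E vs D: E preferred on 4+3+3 = 10 ballots; D wins 19–10.
E vs F: 4+3+3+3+3 = 16 for E, 13 for F — E by 16–13.
E vs H: 4+1+3+3+3 = 14 for E, 15 for H — H by 15–14.
E beats F; loses to D, H — 1 pairwise win.

1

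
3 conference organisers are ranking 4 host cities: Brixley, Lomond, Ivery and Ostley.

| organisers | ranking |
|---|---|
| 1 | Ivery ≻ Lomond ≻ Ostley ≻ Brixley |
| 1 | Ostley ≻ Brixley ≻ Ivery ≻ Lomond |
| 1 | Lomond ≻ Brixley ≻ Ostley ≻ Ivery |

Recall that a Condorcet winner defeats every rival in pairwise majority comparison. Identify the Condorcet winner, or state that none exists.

none

Head-to-head results (3 organisers):
Brixley vs Lomond: Brixley is ranked higher on 1 ballot, Lomond on 2. Lomond wins 2–1.
Brixley vs Ivery: Brixley is ranked higher on 1+1 = 2 ballots, Ivery on 1. Brixley wins 2–1.
Brixley vs Ostley: Brixley preferred on 1 ballot; Ostley wins 2–1.
Lomond vs Ivery: Lomond preferred on 1 ballot; Ivery wins 2–1.
Lomond vs Ostley: 1+1 = 2 for Lomond, 1 for Ostley — Lomond by 2–1.
Ivery vs Ostley: Ivery preferred on 1 ballot; Ostley wins 2–1.
Every city loses at least once (Brixley loses to Lomond; Lomond loses to Ivery; Ivery loses to Brixley; Ostley loses to Lomond). The majority relation contains the cycle Brixley > Ivery > Lomond > Brixley, so there is no Condorcet winner.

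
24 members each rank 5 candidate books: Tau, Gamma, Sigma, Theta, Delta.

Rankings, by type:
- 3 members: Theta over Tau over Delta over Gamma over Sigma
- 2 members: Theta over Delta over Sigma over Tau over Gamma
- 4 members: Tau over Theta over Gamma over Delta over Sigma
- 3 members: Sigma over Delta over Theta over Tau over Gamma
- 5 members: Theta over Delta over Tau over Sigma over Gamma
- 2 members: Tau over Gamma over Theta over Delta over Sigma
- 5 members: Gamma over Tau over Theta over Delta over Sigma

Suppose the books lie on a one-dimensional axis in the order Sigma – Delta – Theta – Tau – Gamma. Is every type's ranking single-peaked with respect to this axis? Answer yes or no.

yes

Axis positions: Sigma=1, Delta=2, Theta=3, Tau=4, Gamma=5.
Type 1 (peak Theta at position 3): ranking walks positions 3-4-2-5-1, expanding outward from the peak — single-peaked.
Type 2 (peak Theta at position 3): ranking walks positions 3-2-1-4-5, expanding outward from the peak — single-peaked.
Type 3 (peak Tau at position 4): ranking walks positions 4-3-5-2-1, expanding outward from the peak — single-peaked.
Type 4 (peak Sigma at position 1): ranking walks positions 1-2-3-4-5, expanding outward from the peak — single-peaked.
Type 5 (peak Theta at position 3): ranking walks positions 3-2-4-1-5, expanding outward from the peak — single-peaked.
Type 6 (peak Tau at position 4): ranking walks positions 4-5-3-2-1, expanding outward from the peak — single-peaked.
Type 7 (peak Gamma at position 5): ranking walks positions 5-4-3-2-1, expanding outward from the peak — single-peaked.
Every ranking is single-peaked on this axis.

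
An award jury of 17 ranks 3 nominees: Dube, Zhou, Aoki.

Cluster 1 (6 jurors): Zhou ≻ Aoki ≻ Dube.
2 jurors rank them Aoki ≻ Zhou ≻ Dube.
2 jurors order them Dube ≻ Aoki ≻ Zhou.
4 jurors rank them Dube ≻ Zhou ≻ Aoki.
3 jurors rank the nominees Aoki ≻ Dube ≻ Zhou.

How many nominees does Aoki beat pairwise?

Aoki against each rival (17 jurors):
Aoki vs Dube: Aoki, 11–6.
Aoki vs Zhou: 7 to 10, Zhou.
Aoki beats Dube; loses to Zhou — 1 pairwise win.

1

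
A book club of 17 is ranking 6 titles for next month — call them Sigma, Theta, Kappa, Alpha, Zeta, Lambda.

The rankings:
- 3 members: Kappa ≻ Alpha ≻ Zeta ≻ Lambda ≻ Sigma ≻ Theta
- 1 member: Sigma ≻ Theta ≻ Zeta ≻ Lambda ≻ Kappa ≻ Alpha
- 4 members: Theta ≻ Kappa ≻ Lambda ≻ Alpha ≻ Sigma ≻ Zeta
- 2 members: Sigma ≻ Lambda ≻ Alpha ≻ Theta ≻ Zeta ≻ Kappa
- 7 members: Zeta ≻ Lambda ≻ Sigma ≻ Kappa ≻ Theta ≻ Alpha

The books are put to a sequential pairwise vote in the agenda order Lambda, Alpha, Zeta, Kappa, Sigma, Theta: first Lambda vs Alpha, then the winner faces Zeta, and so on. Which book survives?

Round 1: Lambda vs Alpha — 14–3, Lambda advances.
Round 2: Lambda vs Zeta — 6–11, Zeta advances.
Round 3: Zeta vs Kappa — 10–7, Zeta advances.
Round 4: Zeta vs Sigma — 10–7, Zeta advances.
Round 5: Zeta vs Theta — 10–7, Zeta advances.
The agenda winner is Zeta.

Zeta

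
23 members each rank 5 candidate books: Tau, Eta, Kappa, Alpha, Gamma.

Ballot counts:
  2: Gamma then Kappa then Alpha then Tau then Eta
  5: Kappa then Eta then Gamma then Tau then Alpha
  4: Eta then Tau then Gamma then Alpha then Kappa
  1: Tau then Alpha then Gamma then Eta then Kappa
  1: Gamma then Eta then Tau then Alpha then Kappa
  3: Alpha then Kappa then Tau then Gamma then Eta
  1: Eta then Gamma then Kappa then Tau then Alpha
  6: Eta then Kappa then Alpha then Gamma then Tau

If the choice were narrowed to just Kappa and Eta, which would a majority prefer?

Ballots ranking Kappa above Eta: 2 + 5 + 3 = 10.
Ballots ranking Eta above Kappa: 23 − 10 = 13.
Eta wins the head-to-head 13–10.

Eta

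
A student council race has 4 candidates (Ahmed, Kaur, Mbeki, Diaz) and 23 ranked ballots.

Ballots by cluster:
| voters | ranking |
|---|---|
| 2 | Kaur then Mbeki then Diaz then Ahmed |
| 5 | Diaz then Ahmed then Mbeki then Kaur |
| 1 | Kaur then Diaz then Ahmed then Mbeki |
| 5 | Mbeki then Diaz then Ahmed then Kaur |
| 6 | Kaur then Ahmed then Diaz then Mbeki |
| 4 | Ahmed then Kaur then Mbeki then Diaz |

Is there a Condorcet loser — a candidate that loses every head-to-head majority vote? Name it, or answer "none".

Mbeki

Head-to-head results (23 voters):
Ahmed–Kaur: Ahmed 14–9.
Ahmed vs Mbeki: Ahmed preferred on 5+1+6+4 = 16 ballots; Ahmed wins 16–7.
Ahmed vs Diaz: 10 to 13, Diaz.
Kaur vs Mbeki: 13 to 10, Kaur.
Kaur–Diaz: Kaur 13–10.
Mbeki vs Diaz: Mbeki is ranked higher on 2+5+4 = 11 ballots, Diaz on 12. Diaz wins 12–11.
Only Mbeki has no wins; Mbeki is the Condorcet loser.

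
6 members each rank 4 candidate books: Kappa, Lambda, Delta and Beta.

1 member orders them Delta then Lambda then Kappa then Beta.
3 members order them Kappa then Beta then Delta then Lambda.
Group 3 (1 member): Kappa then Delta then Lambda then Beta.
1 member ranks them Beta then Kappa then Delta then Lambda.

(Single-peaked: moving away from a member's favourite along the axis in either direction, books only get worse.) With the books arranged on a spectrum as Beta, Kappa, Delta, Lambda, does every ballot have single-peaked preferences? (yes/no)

Axis positions: Beta=1, Kappa=2, Delta=3, Lambda=4.
Group 1 (peak Delta at position 3): ranking walks positions 3-4-2-1, expanding outward from the peak — single-peaked.
Group 2 (peak Kappa at position 2): ranking walks positions 2-1-3-4, expanding outward from the peak — single-peaked.
Group 3 (peak Kappa at position 2): ranking walks positions 2-3-4-1, expanding outward from the peak — single-peaked.
Group 4 (peak Beta at position 1): ranking walks positions 1-2-3-4, expanding outward from the peak — single-peaked.
Every ranking is single-peaked on this axis.

yes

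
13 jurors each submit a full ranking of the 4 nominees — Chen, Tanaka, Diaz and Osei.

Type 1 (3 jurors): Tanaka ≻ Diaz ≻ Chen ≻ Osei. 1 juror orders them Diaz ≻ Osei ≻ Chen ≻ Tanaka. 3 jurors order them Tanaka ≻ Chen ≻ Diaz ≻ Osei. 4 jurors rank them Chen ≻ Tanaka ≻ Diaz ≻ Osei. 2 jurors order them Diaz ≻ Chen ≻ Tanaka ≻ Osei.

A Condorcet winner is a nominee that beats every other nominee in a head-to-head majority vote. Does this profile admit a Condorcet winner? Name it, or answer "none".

Check each pair by majority over 13 ballots:
Chen vs Tanaka: Chen preferred on 1+4+2 = 7 ballots; Chen wins 7–6.
Chen vs Diaz: Chen is ranked higher on 3+4 = 7 ballots, Diaz on 6. Chen wins 7–6.
Chen vs Osei: Chen is ranked higher on 3+3+4+2 = 12 ballots, Osei on 1. Chen wins 12–1.
Tanaka vs Diaz: Tanaka is ranked higher on 3+3+4 = 10 ballots, Diaz on 3. Tanaka wins 10–3.
Tanaka vs Osei: Tanaka preferred on 3+3+4+2 = 12 ballots; Tanaka wins 12–1.
Diaz vs Osei: 3+1+3+4+2 = 13 for Diaz, 0 for Osei — Diaz by 13–0.
Chen defeats every rival head-to-head and is the Condorcet winner.

Chen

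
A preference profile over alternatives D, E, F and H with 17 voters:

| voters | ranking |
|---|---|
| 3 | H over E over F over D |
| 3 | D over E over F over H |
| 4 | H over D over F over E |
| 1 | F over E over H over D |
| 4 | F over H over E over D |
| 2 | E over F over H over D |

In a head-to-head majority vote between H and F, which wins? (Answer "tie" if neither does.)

Ballots ranking H above F: 3 + 4 = 7.
Ballots ranking F above H: 17 − 7 = 10.
F wins the head-to-head 10–7.

F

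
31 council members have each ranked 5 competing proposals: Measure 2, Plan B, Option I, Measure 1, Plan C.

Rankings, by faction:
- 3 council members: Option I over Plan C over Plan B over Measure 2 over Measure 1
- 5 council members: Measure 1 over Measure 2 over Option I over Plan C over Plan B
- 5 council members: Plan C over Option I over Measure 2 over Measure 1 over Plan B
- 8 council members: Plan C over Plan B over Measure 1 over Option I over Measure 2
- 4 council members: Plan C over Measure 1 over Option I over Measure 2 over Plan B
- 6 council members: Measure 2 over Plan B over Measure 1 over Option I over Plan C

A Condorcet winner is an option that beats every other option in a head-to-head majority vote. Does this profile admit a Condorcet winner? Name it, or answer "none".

Check each pair by majority over 31 ballots:
Measure 2 vs Plan B: Measure 2, 20–11.
Measure 2 vs Option I: Measure 2 preferred on 5+6 = 11 ballots; Option I wins 20–11.
Measure 2 vs Measure 1: Measure 1, 17–14.
Measure 2 vs Plan C: Plan C wins 20–11.
Plan B vs Option I: Plan B preferred on 8+6 = 14 ballots; Option I wins 17–14.
Plan B–Measure 1: Plan B 17–14.
Plan B vs Plan C: Plan B preferred on 6 ballots; Plan C wins 25–6.
Option I vs Measure 1: Measure 1 wins 23–8.
Option I vs Plan C: 3+5+6 = 14 for Option I, 17 for Plan C — Plan C by 17–14.
Measure 1–Plan C: Plan C 20–11.
Only Plan C has no losses; Plan C is the Condorcet winner.

Plan C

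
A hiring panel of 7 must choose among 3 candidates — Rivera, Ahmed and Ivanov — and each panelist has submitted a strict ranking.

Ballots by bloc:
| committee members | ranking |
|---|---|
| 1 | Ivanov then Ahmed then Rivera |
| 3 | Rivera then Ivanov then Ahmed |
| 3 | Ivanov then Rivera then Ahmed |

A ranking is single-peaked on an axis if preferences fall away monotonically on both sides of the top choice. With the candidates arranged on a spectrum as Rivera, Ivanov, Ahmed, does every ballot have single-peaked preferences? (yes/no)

Axis positions: Rivera=1, Ivanov=2, Ahmed=3.
Bloc 1 (peak Ivanov at position 2): ranking walks positions 2-3-1, expanding outward from the peak — single-peaked.
Bloc 2 (peak Rivera at position 1): ranking walks positions 1-2-3, expanding outward from the peak — single-peaked.
Bloc 3 (peak Ivanov at position 2): ranking walks positions 2-1-3, expanding outward from the peak — single-peaked.
Every ranking is single-peaked on this axis.

yes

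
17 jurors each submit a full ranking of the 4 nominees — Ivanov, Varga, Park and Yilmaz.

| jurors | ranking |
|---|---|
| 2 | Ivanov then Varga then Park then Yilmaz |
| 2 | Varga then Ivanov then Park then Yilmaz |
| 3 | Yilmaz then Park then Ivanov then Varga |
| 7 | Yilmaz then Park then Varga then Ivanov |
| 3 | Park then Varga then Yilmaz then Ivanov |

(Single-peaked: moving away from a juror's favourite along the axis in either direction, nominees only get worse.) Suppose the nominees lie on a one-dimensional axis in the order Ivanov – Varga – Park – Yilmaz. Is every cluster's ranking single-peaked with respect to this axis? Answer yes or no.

no

Axis positions: Ivanov=1, Varga=2, Park=3, Yilmaz=4.
Cluster 1 (peak Ivanov at position 1): ranking walks positions 1-2-3-4, expanding outward from the peak — single-peaked.
Cluster 2 (peak Varga at position 2): ranking walks positions 2-1-3-4, expanding outward from the peak — single-peaked.
Cluster 3: ranking walks positions 4-3-1-2; Ivanov is ranked above Varga even though Varga lies between Ivanov and the peak Yilmaz on the axis — preferences dip and rise again. Not single-peaked.
Cluster 4 (peak Yilmaz at position 4): ranking walks positions 4-3-2-1, expanding outward from the peak — single-peaked.
Cluster 5 (peak Park at position 3): ranking walks positions 3-2-4-1, expanding outward from the peak — single-peaked.
Cluster 3 violates single-peakedness, so the profile is not single-peaked on this axis.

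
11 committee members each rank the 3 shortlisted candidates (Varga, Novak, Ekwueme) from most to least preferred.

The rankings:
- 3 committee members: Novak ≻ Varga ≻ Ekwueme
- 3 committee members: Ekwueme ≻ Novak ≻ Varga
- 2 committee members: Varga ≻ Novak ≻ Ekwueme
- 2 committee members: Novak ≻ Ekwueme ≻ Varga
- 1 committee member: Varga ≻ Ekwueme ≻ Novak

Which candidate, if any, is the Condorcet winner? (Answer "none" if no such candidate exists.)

Pairwise majorities:
Varga vs Novak: Varga preferred on 2+1 = 3 ballots; Novak wins 8–3.
Varga vs Ekwueme: Varga preferred on 3+2+1 = 6 ballots; Varga wins 6–5.
Novak vs Ekwueme: Novak preferred on 3+2+2 = 7 ballots; Novak wins 7–4.
Only Novak has no losses; Novak is the Condorcet winner.

Novak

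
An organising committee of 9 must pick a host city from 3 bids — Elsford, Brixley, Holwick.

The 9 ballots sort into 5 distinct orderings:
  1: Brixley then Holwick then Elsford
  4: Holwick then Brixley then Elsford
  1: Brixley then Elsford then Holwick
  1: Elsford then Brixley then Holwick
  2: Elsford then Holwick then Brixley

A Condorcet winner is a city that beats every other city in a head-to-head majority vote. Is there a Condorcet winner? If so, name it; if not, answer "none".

Holwick

Pairwise majorities:
Elsford vs Brixley: 3 to 6, Brixley.
Elsford vs Holwick: 1+1+2 = 4 for Elsford, 5 for Holwick — Holwick by 5–4.
Brixley vs Holwick: 3 to 6, Holwick.
Holwick defeats every rival head-to-head and is the Condorcet winner.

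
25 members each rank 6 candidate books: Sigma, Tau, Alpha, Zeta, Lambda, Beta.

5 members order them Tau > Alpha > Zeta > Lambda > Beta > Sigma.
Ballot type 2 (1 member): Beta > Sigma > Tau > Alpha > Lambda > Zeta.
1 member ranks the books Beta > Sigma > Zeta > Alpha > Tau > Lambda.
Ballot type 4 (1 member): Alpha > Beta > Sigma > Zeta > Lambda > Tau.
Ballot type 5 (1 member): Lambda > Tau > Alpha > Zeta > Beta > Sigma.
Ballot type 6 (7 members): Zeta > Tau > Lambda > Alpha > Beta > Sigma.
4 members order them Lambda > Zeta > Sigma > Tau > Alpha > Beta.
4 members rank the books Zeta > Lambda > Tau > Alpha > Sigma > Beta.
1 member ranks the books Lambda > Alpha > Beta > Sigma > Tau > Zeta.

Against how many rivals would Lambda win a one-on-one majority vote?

Lambda against each rival (25 members):
Lambda vs Sigma: Lambda wins 22–3.
Lambda–Tau: Tau 14–11.
Lambda–Alpha: Lambda 17–8.
Lambda vs Zeta: 7 to 18, Zeta.
Lambda vs Beta: 5+1+7+4+4+1 = 22 for Lambda, 3 for Beta — Lambda by 22–3.
Lambda beats Sigma, Alpha, Beta; loses to Tau, Zeta — 3 pairwise wins.

3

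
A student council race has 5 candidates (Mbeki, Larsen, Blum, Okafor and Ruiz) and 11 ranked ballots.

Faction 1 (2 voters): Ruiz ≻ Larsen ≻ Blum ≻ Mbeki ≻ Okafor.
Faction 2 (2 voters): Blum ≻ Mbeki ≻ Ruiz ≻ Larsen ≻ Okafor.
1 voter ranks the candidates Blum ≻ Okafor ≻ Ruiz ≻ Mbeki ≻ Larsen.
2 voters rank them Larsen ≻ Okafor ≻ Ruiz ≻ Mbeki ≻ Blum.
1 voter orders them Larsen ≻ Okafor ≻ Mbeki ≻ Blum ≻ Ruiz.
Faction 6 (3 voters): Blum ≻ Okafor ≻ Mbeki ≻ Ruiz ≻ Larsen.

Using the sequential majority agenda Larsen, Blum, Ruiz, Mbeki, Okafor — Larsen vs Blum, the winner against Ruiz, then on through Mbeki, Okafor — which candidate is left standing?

Blum

Round 1: Larsen vs Blum — 5–6, Blum advances.
Round 2: Blum vs Ruiz — 7–4, Blum advances.
Round 3: Blum vs Mbeki — 8–3, Blum advances.
Round 4: Blum vs Okafor — 8–3, Blum advances.
The agenda winner is Blum.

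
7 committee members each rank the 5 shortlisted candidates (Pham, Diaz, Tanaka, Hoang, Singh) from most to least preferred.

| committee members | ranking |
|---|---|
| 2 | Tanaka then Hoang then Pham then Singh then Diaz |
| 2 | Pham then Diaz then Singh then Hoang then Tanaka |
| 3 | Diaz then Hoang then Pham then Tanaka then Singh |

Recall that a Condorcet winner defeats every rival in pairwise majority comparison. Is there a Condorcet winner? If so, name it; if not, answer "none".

Head-to-head results (7 committee members):
Pham–Diaz: Pham 4–3.
Pham vs Tanaka: Pham, 5–2.
Pham–Hoang: Hoang 5–2.
Pham vs Singh: Pham, 7–0.
Diaz vs Tanaka: Diaz wins 5–2.
Diaz vs Hoang: 2+3 = 5 for Diaz, 2 for Hoang — Diaz by 5–2.
Diaz vs Singh: Diaz preferred on 2+3 = 5 ballots; Diaz wins 5–2.
Tanaka vs Hoang: 2 to 5, Hoang.
Tanaka vs Singh: Tanaka wins 5–2.
Hoang vs Singh: Hoang is ranked higher on 2+3 = 5 ballots, Singh on 2. Hoang wins 5–2.
Every candidate loses at least once (Pham loses to Hoang; Diaz loses to Pham; Tanaka loses to Pham; Hoang loses to Diaz; Singh loses to Pham). The majority relation contains the cycle Pham > Diaz > Hoang > Pham, so there is no Condorcet winner.

none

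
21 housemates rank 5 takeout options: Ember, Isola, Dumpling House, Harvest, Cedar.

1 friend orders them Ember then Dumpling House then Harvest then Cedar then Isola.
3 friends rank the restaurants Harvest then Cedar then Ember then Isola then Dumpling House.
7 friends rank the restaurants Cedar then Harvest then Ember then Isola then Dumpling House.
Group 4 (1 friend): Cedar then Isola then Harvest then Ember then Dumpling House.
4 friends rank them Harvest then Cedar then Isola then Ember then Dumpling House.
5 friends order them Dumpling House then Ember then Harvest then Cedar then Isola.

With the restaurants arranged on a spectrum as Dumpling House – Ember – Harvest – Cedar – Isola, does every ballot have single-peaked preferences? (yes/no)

yes

Axis positions: Dumpling House=1, Ember=2, Harvest=3, Cedar=4, Isola=5.
Group 1 (peak Ember at position 2): ranking walks positions 2-1-3-4-5, expanding outward from the peak — single-peaked.
Group 2 (peak Harvest at position 3): ranking walks positions 3-4-2-5-1, expanding outward from the peak — single-peaked.
Group 3 (peak Cedar at position 4): ranking walks positions 4-3-2-5-1, expanding outward from the peak — single-peaked.
Group 4 (peak Cedar at position 4): ranking walks positions 4-5-3-2-1, expanding outward from the peak — single-peaked.
Group 5 (peak Harvest at position 3): ranking walks positions 3-4-5-2-1, expanding outward from the peak — single-peaked.
Group 6 (peak Dumpling House at position 1): ranking walks positions 1-2-3-4-5, expanding outward from the peak — single-peaked.
Every ranking is single-peaked on this axis.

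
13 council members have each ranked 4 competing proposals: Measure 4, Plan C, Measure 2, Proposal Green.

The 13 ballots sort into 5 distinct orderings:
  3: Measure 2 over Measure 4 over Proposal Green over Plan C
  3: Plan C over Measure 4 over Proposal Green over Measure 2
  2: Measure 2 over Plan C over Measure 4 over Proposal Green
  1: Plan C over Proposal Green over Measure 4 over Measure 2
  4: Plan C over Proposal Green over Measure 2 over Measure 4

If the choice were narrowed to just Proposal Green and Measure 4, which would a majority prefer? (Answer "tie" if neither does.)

Ballots ranking Proposal Green above Measure 4: 1 + 4 = 5.
Ballots ranking Measure 4 above Proposal Green: 13 − 5 = 8.
Measure 4 wins the head-to-head 8–5.

Measure 4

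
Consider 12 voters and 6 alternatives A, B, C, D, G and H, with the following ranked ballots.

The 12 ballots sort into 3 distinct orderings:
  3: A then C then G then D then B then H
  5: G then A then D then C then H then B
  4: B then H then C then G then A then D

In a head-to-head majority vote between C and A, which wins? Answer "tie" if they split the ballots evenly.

Ballots ranking C above A: 4.
Ballots ranking A above C: 12 − 4 = 8.
A wins the head-to-head 8–4.

A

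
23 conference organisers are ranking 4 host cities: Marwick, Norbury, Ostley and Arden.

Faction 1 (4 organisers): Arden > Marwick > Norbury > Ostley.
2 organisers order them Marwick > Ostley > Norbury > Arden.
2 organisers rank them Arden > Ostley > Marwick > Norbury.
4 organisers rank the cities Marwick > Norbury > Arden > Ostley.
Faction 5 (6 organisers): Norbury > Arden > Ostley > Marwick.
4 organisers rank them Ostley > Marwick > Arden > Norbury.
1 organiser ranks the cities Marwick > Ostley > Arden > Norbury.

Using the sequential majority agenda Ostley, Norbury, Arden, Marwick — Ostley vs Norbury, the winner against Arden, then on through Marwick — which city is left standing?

Marwick

Round 1: Ostley vs Norbury — 9–14, Norbury advances.
Round 2: Norbury vs Arden — 12–11, Norbury advances.
Round 3: Norbury vs Marwick — 6–17, Marwick advances.
The agenda winner is Marwick.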